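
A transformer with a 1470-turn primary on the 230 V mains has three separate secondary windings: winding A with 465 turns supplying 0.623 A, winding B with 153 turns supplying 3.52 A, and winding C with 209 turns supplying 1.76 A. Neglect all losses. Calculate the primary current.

I_p ≈ 0.814 A

V_A = 230 × 465/1470 = 72.755 V; V_B = 230 × 153/1470 = 23.939 V; V_C = 230 × 209/1470 = 32.701 V.
P_out = V_A I_A + V_B I_B + V_C I_C = 72.755×0.623 + 23.939×3.52 + 32.701×1.76 = 45.326 + 84.264 + 57.553 = 187.14 W.
Ideal ⇒ P_in = P_out, so I_p = P_out/V_p = 187.14/230 = 0.814 A.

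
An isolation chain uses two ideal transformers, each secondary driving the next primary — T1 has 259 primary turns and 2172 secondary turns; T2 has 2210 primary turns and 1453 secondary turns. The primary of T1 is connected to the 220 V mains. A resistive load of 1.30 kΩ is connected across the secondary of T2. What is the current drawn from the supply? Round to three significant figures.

I_supply ≈ 5.14 A

Secondary of T1: V = 220.00 × 2172/259 = 1844.9 V.
Secondary of T2: V = 1844.9 × 1453/2210 = 1213.0 V.
I_load = 1213.0/1300 = 0.93307 A, so P_out = 1213.0 × 0.93307 = 1131.8 W.
All ideal ⇒ P_in = P_out, so I_supply = 1131.8/220 = 5.14 A.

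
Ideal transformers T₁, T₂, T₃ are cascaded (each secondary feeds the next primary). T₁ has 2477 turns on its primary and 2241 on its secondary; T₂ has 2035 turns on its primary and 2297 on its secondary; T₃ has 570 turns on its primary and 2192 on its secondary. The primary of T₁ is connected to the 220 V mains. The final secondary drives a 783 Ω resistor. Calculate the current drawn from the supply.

Secondary of T₁: V = 220.00 × 2241/2477 = 199.04 V.
Secondary of T₂: V = 199.04 × 2297/2035 = 224.66 V.
Secondary of T₃: V = 224.66 × 2192/570 = 863.97 V.
I_load = 863.97/783 = 1.1034 A, so P_out = 863.97 × 1.1034 = 953.32 W.
All ideal ⇒ P_in = P_out, so I_supply = 953.32/220 = 4.33 A.

I_supply ≈ 4.33 A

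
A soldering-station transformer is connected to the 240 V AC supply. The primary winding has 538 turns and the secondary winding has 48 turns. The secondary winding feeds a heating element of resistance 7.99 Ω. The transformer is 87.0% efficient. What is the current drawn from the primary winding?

V_s = 240 × 48/538 = 21.413 V.
I_s = V_s/R = 21.413/7.99 = 2.6799 A.
P_out = V_s I_s = 21.413 × 2.6799 = 57.384 W.
P_in = P_out/η = 57.384/0.870 = 65.959 W.
I_p = P_in/V_p = 65.959/240 = 0.275 A.

I_p ≈ 0.275 A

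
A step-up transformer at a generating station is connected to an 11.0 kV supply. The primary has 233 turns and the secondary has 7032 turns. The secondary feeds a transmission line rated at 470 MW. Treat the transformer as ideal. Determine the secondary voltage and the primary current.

V_s ≈ 332000 V, I_p ≈ 42700 A

V_s = V_p × N_s/N_p = 11000 × 7032/233 = 331980 V.
I_s = P/V_s = 4.70×10^8/331980 = 1415.7 A.
I_p = I_s × N_s/N_p = 1415.7 × 7032/233 = 42700 A.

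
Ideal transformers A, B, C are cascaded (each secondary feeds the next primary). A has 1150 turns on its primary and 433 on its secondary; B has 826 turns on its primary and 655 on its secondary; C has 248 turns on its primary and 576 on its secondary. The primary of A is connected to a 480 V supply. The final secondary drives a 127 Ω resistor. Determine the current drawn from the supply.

Secondary of A: V = 480.00 × 433/1150 = 180.73 V.
Secondary of B: V = 180.73 × 655/826 = 143.32 V.
Secondary of C: V = 143.32 × 576/248 = 332.86 V.
I_load = 332.86/127 = 2.6210 A, so P_out = 332.86 × 2.6210 = 872.41 W.
All ideal ⇒ P_in = P_out, so I_supply = 872.41/480 = 1.82 A.

I_supply ≈ 1.82 A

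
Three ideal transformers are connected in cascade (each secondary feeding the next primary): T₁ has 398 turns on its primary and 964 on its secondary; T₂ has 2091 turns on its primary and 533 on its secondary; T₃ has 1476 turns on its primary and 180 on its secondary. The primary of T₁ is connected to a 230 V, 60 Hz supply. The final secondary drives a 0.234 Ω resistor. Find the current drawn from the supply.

After T₁: V = 230.00 × 964/398 = 557.09 V.
After T₂: V = 557.09 × 533/2091 = 142.00 V.
After T₃: V = 142.00 × 180/1476 = 17.317 V.
I_load = 17.317/0.234 = 74.006 A, so P_out = 17.317 × 74.006 = 1281.6 W.
All ideal ⇒ P_in = P_out, so I_supply = 1281.6/230 = 5.57 A.

I_supply ≈ 5.57 A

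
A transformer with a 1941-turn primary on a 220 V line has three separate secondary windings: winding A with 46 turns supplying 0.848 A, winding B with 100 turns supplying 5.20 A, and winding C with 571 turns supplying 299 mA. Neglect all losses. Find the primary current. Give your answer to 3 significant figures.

V_A = 220 × 46/1941 = 5.2138 V; V_B = 220 × 100/1941 = 11.334 V; V_C = 220 × 571/1941 = 64.719 V.
P_out = V_A I_A + V_B I_B + V_C I_C = 5.2138×0.848 + 11.334×5.20 + 64.719×0.299 = 4.4213 + 58.939 + 19.351 = 82.711 W.
Ideal ⇒ P_in = P_out, so I_p = P_out/V_p = 82.711/220 = 0.376 A.

I_p ≈ 0.376 A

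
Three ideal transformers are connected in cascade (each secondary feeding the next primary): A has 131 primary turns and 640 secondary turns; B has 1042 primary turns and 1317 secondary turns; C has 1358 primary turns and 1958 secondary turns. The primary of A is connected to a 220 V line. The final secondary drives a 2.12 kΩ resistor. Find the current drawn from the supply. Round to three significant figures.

I_supply ≈ 8.23 A

Secondary of A: V = 220.00 × 640/131 = 1074.8 V.
Secondary of B: V = 1074.8 × 1317/1042 = 1358.5 V.
Secondary of C: V = 1358.5 × 1958/1358 = 1958.7 V.
I_load = 1958.7/2120 = 0.92390 A, so P_out = 1958.7 × 0.92390 = 1809.6 W.
All ideal ⇒ P_in = P_out, so I_supply = 1809.6/220 = 8.23 A.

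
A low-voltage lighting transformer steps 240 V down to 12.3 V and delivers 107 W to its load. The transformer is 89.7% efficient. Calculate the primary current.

P_in = P_out/η = 107/0.897 = 119.29 W.
I_p = P_in/V_p = 119.29/240 = 0.497 A.

I_p ≈ 0.497 A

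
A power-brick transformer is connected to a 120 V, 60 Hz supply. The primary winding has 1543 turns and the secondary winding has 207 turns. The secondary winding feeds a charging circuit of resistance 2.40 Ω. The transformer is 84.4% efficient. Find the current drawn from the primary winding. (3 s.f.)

V_s = 120 × 207/1543 = 16.099 V.
I_s = V_s/R = 16.099/2.40 = 6.7077 A.
P_out = V_s I_s = 16.099 × 6.7077 = 107.98 W.
P_in = P_out/η = 107.98/0.844 = 127.94 W.
I_p = P_in/V_p = 127.94/120 = 1.07 A.

I_p ≈ 1.07 A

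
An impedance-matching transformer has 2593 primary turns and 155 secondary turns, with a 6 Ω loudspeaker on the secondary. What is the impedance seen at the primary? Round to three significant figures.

Z_p ≈ 1680 Ω

Z_p = (N_p/N_s)² × Z_s = (2593/155)² × 6 = 1680 Ω.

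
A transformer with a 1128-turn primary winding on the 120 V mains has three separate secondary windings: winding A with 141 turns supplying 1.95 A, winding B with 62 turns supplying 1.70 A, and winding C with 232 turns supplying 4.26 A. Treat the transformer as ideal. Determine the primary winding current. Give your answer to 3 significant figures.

V_A = 120 × 141/1128 = 15.000 V; V_B = 120 × 62/1128 = 6.5957 V; V_C = 120 × 232/1128 = 24.681 V.
P_out = V_A I_A + V_B I_B + V_C I_C = 15.000×1.95 + 6.5957×1.70 + 24.681×4.26 = 29.250 + 11.213 + 105.14 = 145.60 W.
Ideal ⇒ P_in = P_out, so I_p = P_out/V_p = 145.60/120 = 1.21 A.

I_p ≈ 1.21 A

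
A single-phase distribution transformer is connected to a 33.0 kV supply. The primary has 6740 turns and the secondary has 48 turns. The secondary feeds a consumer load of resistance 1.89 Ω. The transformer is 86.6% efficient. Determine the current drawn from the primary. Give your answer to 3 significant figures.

V_s = 33000 × 48/6740 = 235.01 V.
I_s = V_s/R = 235.01/1.89 = 124.35 A.
P_out = V_s I_s = 235.01 × 124.35 = 29223 W.
P_in = P_out/η = 29223/0.866 = 33745 W.
I_p = P_in/V_p = 33745/33000 = 1.02 A.

I_p ≈ 1.02 A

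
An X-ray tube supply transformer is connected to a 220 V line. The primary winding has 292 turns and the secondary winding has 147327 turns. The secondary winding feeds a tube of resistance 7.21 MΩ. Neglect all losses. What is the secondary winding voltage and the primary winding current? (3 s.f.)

V_s = V_p × N_s/N_p = 220 × 147327/292 = 111000 V.
I_s = V_s/R = 111000/(7.21×10^6) = 0.015395 A.
I_p = I_s × N_s/N_p = 0.015395 × 147327/292 = 7.77 A.

V_s ≈ 111000 V, I_p ≈ 7.77 A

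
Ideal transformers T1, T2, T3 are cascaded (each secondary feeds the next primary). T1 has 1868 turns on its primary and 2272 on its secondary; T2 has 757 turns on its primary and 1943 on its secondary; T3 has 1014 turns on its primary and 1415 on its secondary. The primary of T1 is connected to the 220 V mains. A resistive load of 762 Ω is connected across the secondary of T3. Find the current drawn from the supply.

After T1: V = 220.00 × 2272/1868 = 267.58 V.
After T2: V = 267.58 × 1943/757 = 686.80 V.
After T3: V = 686.80 × 1415/1014 = 958.41 V.
I_load = 958.41/762 = 1.2578 A, so P_out = 958.41 × 1.2578 = 1205.4 W.
All ideal ⇒ P_in = P_out, so I_supply = 1205.4/220 = 5.48 A.

I_supply ≈ 5.48 A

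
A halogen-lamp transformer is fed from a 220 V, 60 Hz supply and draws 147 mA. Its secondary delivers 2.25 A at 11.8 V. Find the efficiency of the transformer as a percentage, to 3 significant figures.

η ≈ 82.1%

P_in = 220 × 0.147 = 32.3400 W.
P_out = 11.8 × 2.25 = 26.5500 W.
η = P_out/P_in = 26.5500/32.3400 = 0.821.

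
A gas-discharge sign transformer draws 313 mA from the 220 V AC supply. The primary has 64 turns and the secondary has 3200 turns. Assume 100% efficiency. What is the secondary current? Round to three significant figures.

I_s/I_p = N_p/N_s, so I_s = 0.313 × 64/3200 = 0.00626 A.

I_s ≈ 0.00626 A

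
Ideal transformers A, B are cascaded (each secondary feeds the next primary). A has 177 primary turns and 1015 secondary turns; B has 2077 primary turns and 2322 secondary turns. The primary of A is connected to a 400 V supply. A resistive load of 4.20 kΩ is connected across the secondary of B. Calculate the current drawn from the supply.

I_supply ≈ 3.91 A

After A: V = 400.00 × 1015/177 = 2293.8 V.
After B: V = 2293.8 × 2322/2077 = 2564.4 V.
I_load = 2564.4/4200 = 0.61056 A, so P_out = 2564.4 × 0.61056 = 1565.7 W.
All ideal ⇒ P_in = P_out, so I_supply = 1565.7/400 = 3.91 A.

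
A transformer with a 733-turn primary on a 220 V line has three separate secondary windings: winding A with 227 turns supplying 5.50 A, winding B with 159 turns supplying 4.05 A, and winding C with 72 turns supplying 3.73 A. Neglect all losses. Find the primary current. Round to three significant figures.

I_p ≈ 2.95 A

V_A = 220 × 227/733 = 68.131 V; V_B = 220 × 159/733 = 47.722 V; V_C = 220 × 72/733 = 21.610 V.
P_out = V_A I_A + V_B I_B + V_C I_C = 68.131×5.50 + 47.722×4.05 + 21.610×3.73 = 374.72 + 193.27 + 80.605 = 648.60 W.
Ideal ⇒ P_in = P_out, so I_p = P_out/V_p = 648.60/220 = 2.95 A.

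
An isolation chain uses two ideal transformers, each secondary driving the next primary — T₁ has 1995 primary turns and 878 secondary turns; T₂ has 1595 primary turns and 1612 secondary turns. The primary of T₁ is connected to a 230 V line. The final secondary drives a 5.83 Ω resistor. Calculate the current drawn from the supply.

I_supply ≈ 7.80 A

Secondary of T₁: V = 230.00 × 878/1995 = 101.22 V.
Secondary of T₂: V = 101.22 × 1612/1595 = 102.30 V.
I_load = 102.30/5.83 = 17.547 A, so P_out = 102.30 × 17.547 = 1795.1 W.
All ideal ⇒ P_in = P_out, so I_supply = 1795.1/230 = 7.80 A.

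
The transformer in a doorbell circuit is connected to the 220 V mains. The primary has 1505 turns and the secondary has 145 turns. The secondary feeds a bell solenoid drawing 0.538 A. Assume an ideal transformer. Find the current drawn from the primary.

For an ideal transformer I_p N_p = I_s N_s, so I_p = 0.538 × 145/1505 = 0.0518 A.

I_p ≈ 0.0518 A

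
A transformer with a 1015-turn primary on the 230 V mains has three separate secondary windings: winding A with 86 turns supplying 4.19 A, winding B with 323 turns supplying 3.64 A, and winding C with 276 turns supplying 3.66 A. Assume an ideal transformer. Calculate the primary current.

I_p ≈ 2.51 A

V_A = 230 × 86/1015 = 19.488 V; V_B = 230 × 323/1015 = 73.192 V; V_C = 230 × 276/1015 = 62.542 V.
P_out = V_A I_A + V_B I_B + V_C I_C = 19.488×4.19 + 73.192×3.64 + 62.542×3.66 = 81.653 + 266.42 + 228.90 = 576.98 W.
Ideal ⇒ P_in = P_out, so I_p = P_out/V_p = 576.98/230 = 2.51 A.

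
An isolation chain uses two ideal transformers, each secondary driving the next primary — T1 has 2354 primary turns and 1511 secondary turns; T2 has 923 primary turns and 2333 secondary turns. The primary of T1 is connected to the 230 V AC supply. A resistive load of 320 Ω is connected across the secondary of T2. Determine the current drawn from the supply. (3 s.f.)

I_supply ≈ 1.89 A

Secondary of T1: V = 230.00 × 1511/2354 = 147.63 V.
Secondary of T2: V = 147.63 × 2333/923 = 373.16 V.
I_load = 373.16/320 = 1.1661 A, so P_out = 373.16 × 1.1661 = 435.16 W.
All ideal ⇒ P_in = P_out, so I_supply = 435.16/230 = 1.89 A.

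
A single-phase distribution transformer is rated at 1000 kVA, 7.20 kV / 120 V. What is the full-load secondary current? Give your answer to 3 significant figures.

I_s ≈ 8330 A

I_s = S/V_s = 1000000/120 = 8330 A.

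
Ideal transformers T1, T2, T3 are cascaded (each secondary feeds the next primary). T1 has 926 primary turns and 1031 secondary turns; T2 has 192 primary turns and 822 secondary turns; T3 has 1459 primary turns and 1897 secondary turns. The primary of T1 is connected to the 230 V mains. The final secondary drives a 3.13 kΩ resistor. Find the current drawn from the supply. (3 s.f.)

Secondary of T1: V = 230.00 × 1031/926 = 256.08 V.
Secondary of T2: V = 256.08 × 822/192 = 1096.3 V.
Secondary of T3: V = 1096.3 × 1897/1459 = 1425.5 V.
I_load = 1425.5/3130 = 0.45542 A, so P_out = 1425.5 × 0.45542 = 649.19 W.
All ideal ⇒ P_in = P_out, so I_supply = 649.19/230 = 2.82 A.

I_supply ≈ 2.82 A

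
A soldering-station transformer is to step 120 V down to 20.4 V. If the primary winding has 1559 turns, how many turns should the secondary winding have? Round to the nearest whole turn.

N_s = 265 turns

N_s/N_p = V_s/V_p, so N_s = 1559 × 20.4/120 = 265.0 ≈ 265 turns.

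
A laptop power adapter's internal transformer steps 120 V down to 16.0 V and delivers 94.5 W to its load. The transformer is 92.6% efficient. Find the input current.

P_in = P_out/η = 94.5/0.926 = 102.05 W.
I_in = P_in/V_in = 102.05/120 = 0.850 A.

I_in ≈ 0.850 A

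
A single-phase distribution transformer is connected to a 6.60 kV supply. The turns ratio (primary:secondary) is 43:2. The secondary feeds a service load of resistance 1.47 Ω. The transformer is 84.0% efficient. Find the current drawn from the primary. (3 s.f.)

V_s = 6600 × 2/43 = 306.98 V.
I_s = V_s/R = 306.98/1.47 = 208.83 A.
P_out = V_s I_s = 306.98 × 208.83 = 64105 W.
P_in = P_out/η = 64105/0.840 = 76316 W.
I_p = P_in/V_p = 76316/6600 = 11.6 A.

I_p ≈ 11.6 A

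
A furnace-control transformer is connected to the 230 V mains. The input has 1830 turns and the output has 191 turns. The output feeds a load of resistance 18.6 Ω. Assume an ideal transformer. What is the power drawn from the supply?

P ≈ 31.0 W

V_out = V_in × N_out/N_in = 230 × 191/1830 = 24.005 V.
I_out = V_out/R = 24.005/18.6 = 1.2906 A.
I_in = I_out × N_out/N_in = 1.2906 × 191/1830 = 0.13470 A.
P = V_in I_in = 230 × 0.13470 = 31.0 W.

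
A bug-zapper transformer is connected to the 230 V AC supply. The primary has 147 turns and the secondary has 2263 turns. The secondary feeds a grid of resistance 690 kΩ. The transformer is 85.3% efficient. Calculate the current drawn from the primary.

I_p ≈ 0.0926 A

V_s = 230 × 2263/147 = 3540.7 V.
I_s = V_s/R = 3540.7/690000 = 0.0051315 A.
P_out = V_s I_s = 3540.7 × 0.0051315 = 18.169 W.
P_in = P_out/η = 18.169/0.853 = 21.301 W.
I_p = P_in/V_p = 21.301/230 = 0.0926 A.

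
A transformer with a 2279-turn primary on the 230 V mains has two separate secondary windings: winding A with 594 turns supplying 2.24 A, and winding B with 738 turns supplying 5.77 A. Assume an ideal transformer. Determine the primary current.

I_p ≈ 2.45 A

V_A = 230 × 594/2279 = 59.947 V; V_B = 230 × 738/2279 = 74.480 V.
P_out = V_A I_A + V_B I_B = 59.947×2.24 + 74.480×5.77 = 134.28 + 429.75 = 564.03 W.
Ideal ⇒ P_in = P_out, so I_p = P_out/V_p = 564.03/230 = 2.45 A.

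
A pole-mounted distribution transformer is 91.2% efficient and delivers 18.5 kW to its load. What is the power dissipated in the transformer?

P_loss ≈ 1790 W

P_in = P_out/η = 18500/0.912 = 20285.1 W.
P_loss = P_in − P_out = 20285.1 − 18500 = 1790 W.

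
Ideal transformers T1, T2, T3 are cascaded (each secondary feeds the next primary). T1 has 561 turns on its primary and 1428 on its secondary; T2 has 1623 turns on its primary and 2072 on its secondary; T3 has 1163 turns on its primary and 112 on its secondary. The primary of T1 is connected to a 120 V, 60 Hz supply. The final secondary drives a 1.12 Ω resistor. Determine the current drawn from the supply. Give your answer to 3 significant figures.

I_supply ≈ 10.5 A

Secondary of T1: V = 120.00 × 1428/561 = 305.45 V.
Secondary of T2: V = 305.45 × 2072/1623 = 389.96 V.
Secondary of T3: V = 389.96 × 112/1163 = 37.554 V.
I_load = 37.554/1.12 = 33.530 A, so P_out = 37.554 × 33.530 = 1259.2 W.
All ideal ⇒ P_in = P_out, so I_supply = 1259.2/120 = 10.5 A.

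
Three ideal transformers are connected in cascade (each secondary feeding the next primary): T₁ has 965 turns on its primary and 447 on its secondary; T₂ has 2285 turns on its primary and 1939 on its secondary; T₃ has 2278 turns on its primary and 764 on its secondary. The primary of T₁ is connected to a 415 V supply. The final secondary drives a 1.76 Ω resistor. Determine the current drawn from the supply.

After T₁: V = 415.00 × 447/965 = 192.23 V.
After T₂: V = 192.23 × 1939/2285 = 163.12 V.
After T₃: V = 163.12 × 764/2278 = 54.709 V.
I_load = 54.709/1.76 = 31.085 A, so P_out = 54.709 × 31.085 = 1700.6 W.
All ideal ⇒ P_in = P_out, so I_supply = 1700.6/415 = 4.10 A.

I_supply ≈ 4.10 A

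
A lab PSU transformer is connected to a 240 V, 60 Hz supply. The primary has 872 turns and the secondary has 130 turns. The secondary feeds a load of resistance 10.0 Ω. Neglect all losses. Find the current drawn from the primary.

V_s = V_p × N_s/N_p = 240 × 130/872 = 35.780 V.
I_s = V_s/R = 35.780/10.0 = 3.5780 A.
For an ideal transformer I_p N_p = I_s N_s, so I_p = 3.5780 × 130/872 = 0.533 A.

I_p ≈ 0.533 A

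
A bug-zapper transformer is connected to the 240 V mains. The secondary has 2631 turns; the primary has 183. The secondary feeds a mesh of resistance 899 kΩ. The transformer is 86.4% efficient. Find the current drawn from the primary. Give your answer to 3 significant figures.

I_p ≈ 0.0639 A

V_s = 240 × 2631/183 = 3450.5 V.
I_s = V_s/R = 3450.5/899000 = 0.0038381 A.
P_out = V_s I_s = 3450.5 × 0.0038381 = 13.243 W.
P_in = P_out/η = 13.243/0.864 = 15.328 W.
I_p = P_in/V_p = 15.328/240 = 0.0639 A.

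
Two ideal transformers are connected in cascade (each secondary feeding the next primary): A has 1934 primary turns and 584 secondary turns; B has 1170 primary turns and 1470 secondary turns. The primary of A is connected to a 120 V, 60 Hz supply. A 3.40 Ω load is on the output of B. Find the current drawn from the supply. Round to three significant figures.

I_supply ≈ 5.08 A

After A: V = 120.00 × 584/1934 = 36.236 V.
After B: V = 36.236 × 1470/1170 = 45.527 V.
I_load = 45.527/3.40 = 13.390 A, so P_out = 45.527 × 13.390 = 609.62 W.
All ideal ⇒ P_in = P_out, so I_supply = 609.62/120 = 5.08 A.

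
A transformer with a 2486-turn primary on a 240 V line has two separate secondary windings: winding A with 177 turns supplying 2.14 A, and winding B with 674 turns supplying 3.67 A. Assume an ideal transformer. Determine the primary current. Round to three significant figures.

I_p ≈ 1.15 A

V_A = 240 × 177/2486 = 17.088 V; V_B = 240 × 674/2486 = 65.068 V.
P_out = V_A I_A + V_B I_B = 17.088×2.14 + 65.068×3.67 = 36.568 + 238.80 = 275.37 W.
Ideal ⇒ P_in = P_out, so I_p = P_out/V_p = 275.37/240 = 1.15 A.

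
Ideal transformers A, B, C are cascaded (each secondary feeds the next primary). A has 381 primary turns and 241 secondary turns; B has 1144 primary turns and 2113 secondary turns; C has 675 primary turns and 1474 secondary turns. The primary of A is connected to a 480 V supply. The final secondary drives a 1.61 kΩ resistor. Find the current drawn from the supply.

I_supply ≈ 1.94 A

After A: V = 480.00 × 241/381 = 303.62 V.
After B: V = 303.62 × 2113/1144 = 560.80 V.
After C: V = 560.80 × 1474/675 = 1224.6 V.
I_load = 1224.6/1610 = 0.76063 A, so P_out = 1224.6 × 0.76063 = 931.48 W.
All ideal ⇒ P_in = P_out, so I_supply = 931.48/480 = 1.94 A.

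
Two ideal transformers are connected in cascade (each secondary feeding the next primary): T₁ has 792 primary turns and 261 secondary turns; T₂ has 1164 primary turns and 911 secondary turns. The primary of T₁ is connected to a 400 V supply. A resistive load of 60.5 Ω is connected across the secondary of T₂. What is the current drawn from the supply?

I_supply ≈ 0.440 A

Secondary of T₁: V = 400.00 × 261/792 = 131.82 V.
Secondary of T₂: V = 131.82 × 911/1164 = 103.17 V.
I_load = 103.17/60.5 = 1.7052 A, so P_out = 103.17 × 1.7052 = 175.92 W.
All ideal ⇒ P_in = P_out, so I_supply = 175.92/400 = 0.440 A.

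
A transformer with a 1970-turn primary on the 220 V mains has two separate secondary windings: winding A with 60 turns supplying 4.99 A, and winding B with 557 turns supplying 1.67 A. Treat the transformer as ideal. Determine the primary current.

V_A = 220 × 60/1970 = 6.7005 V; V_B = 220 × 557/1970 = 62.203 V.
P_out = V_A I_A + V_B I_B = 6.7005×4.99 + 62.203×1.67 = 33.436 + 103.88 = 137.31 W.
Ideal ⇒ P_in = P_out, so I_p = P_out/V_p = 137.31/220 = 0.624 A.

I_p ≈ 0.624 A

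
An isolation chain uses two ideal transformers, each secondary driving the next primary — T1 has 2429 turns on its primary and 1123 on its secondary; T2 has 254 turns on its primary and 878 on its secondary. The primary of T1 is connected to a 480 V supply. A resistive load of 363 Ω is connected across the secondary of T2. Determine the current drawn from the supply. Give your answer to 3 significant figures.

I_supply ≈ 3.38 A

Secondary of T1: V = 480.00 × 1123/2429 = 221.92 V.
Secondary of T2: V = 221.92 × 878/254 = 767.10 V.
I_load = 767.10/363 = 2.1132 A, so P_out = 767.10 × 2.1132 = 1621.1 W.
All ideal ⇒ P_in = P_out, so I_supply = 1621.1/480 = 3.38 A.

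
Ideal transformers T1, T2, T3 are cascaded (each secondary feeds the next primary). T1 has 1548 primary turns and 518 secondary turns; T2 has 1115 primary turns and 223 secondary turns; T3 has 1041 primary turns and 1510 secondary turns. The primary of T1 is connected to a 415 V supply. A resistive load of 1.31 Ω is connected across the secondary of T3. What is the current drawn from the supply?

Secondary of T1: V = 415.00 × 518/1548 = 138.87 V.
Secondary of T2: V = 138.87 × 223/1115 = 27.774 V.
Secondary of T3: V = 27.774 × 1510/1041 = 40.287 V.
I_load = 40.287/1.31 = 30.753 A, so P_out = 40.287 × 30.753 = 1239.0 W.
All ideal ⇒ P_in = P_out, so I_supply = 1239.0/415 = 2.99 A.

I_supply ≈ 2.99 A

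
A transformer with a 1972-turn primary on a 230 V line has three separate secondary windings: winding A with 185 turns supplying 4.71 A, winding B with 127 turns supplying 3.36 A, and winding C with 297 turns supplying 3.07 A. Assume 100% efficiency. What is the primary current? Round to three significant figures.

V_A = 230 × 185/1972 = 21.577 V; V_B = 230 × 127/1972 = 14.812 V; V_C = 230 × 297/1972 = 34.640 V.
P_out = V_A I_A + V_B I_B + V_C I_C = 21.577×4.71 + 14.812×3.36 + 34.640×3.07 = 101.63 + 49.770 + 106.34 = 257.74 W.
Ideal ⇒ P_in = P_out, so I_p = P_out/V_p = 257.74/230 = 1.12 A.

I_p ≈ 1.12 A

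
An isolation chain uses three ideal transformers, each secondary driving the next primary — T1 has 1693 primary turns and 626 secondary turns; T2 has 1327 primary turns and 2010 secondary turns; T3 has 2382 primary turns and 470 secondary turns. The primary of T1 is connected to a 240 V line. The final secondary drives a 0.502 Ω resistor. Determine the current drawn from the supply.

Secondary of T1: V = 240.00 × 626/1693 = 88.742 V.
Secondary of T2: V = 88.742 × 2010/1327 = 134.42 V.
Secondary of T3: V = 134.42 × 470/2382 = 26.522 V.
I_load = 26.522/0.502 = 52.833 A, so P_out = 26.522 × 52.833 = 1401.3 W.
All ideal ⇒ P_in = P_out, so I_supply = 1401.3/240 = 5.84 A.

I_supply ≈ 5.84 A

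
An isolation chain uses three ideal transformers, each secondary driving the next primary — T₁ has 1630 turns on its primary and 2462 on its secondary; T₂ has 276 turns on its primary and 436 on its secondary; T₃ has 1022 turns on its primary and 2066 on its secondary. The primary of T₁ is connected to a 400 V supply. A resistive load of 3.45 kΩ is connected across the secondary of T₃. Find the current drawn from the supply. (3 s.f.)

I_supply ≈ 2.70 A

After T₁: V = 400.00 × 2462/1630 = 604.17 V.
After T₂: V = 604.17 × 436/276 = 954.42 V.
After T₃: V = 954.42 × 2066/1022 = 1929.4 V.
I_load = 1929.4/3450 = 0.55924 A, so P_out = 1929.4 × 0.55924 = 1079.0 W.
All ideal ⇒ P_in = P_out, so I_supply = 1079.0/400 = 2.70 A.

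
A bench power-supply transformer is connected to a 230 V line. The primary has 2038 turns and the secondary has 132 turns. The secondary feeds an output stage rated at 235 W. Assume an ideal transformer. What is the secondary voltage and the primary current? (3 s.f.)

V_s = V_p × N_s/N_p = 230 × 132/2038 = 14.897 V.
I_s = P/V_s = 235/14.897 = 15.775 A.
I_p = I_s × N_s/N_p = 15.775 × 132/2038 = 1.02 A.

V_s ≈ 14.9 V, I_p ≈ 1.02 A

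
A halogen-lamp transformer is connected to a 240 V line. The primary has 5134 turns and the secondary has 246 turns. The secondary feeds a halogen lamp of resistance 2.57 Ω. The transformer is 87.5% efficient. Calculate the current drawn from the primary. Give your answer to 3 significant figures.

I_p ≈ 0.245 A

V_s = 240 × 246/5134 = 11.500 V.
I_s = V_s/R = 11.500/2.57 = 4.4746 A.
P_out = V_s I_s = 11.500 × 4.4746 = 51.457 W.
P_in = P_out/η = 51.457/0.875 = 58.808 W.
I_p = P_in/V_p = 58.808/240 = 0.245 A.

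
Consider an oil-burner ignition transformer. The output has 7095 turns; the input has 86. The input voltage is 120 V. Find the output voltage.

V_out ≈ 9900 V

V_out/V_in = N_out/N_in, so V_out = 120 × 7095/86 = 9900 V.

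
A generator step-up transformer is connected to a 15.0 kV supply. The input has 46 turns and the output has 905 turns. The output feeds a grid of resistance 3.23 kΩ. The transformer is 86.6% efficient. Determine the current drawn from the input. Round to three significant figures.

V_out = 15000 × 905/46 = 295110 V.
I_out = V_out/R = 295110/3230 = 91.365 A.
P_out = V_out I_out = 295110 × 91.365 = 2.6963×10^7 W.
P_in = P_out/η = 2.6963×10^7/0.866 = 3.1135×10^7 W.
I_in = P_in/V_in = 3.1135×10^7/15000 = 2080 A.

I_in ≈ 2080 A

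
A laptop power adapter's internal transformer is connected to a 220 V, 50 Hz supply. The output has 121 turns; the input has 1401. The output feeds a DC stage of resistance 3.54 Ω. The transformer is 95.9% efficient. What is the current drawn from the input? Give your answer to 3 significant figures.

V_out = 220 × 121/1401 = 19.001 V.
I_out = V_out/R = 19.001/3.54 = 5.3674 A.
P_out = V_out I_out = 19.001 × 5.3674 = 101.99 W.
P_in = P_out/η = 101.99/0.959 = 106.35 W.
I_in = P_in/V_in = 106.35/220 = 0.483 A.

I_in ≈ 0.483 A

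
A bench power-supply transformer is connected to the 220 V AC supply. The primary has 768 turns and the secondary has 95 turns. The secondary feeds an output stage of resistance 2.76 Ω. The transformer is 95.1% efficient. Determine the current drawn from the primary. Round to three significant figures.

I_p ≈ 1.28 A

V_s = 220 × 95/768 = 27.214 V.
I_s = V_s/R = 27.214/2.76 = 9.8600 A.
P_out = V_s I_s = 27.214 × 9.8600 = 268.32 W.
P_in = P_out/η = 268.32/0.951 = 282.15 W.
I_p = P_in/V_p = 282.15/220 = 1.28 A.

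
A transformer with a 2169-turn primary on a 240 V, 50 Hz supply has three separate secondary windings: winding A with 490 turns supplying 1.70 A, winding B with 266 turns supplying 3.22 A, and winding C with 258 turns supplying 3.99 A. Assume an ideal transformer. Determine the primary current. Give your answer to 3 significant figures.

V_A = 240 × 490/2169 = 54.219 V; V_B = 240 × 266/2169 = 29.433 V; V_C = 240 × 258/2169 = 28.548 V.
P_out = V_A I_A + V_B I_B + V_C I_C = 54.219×1.70 + 29.433×3.22 + 28.548×3.99 = 92.172 + 94.774 + 113.91 = 300.85 W.
Ideal ⇒ P_in = P_out, so I_p = P_out/V_p = 300.85/240 = 1.25 A.

I_p ≈ 1.25 A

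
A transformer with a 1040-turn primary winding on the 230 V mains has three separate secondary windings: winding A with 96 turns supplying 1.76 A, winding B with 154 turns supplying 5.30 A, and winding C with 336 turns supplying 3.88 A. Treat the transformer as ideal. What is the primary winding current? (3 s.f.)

I_p ≈ 2.20 A

V_A = 230 × 96/1040 = 21.231 V; V_B = 230 × 154/1040 = 34.058 V; V_C = 230 × 336/1040 = 74.308 V.
P_out = V_A I_A + V_B I_B + V_C I_C = 21.231×1.76 + 34.058×5.30 + 74.308×3.88 = 37.366 + 180.51 + 288.31 = 506.19 W.
Ideal ⇒ P_in = P_out, so I_p = P_out/V_p = 506.19/230 = 2.20 A.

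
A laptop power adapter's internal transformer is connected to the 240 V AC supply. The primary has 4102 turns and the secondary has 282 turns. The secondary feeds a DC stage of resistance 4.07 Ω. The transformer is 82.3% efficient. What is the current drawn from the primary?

V_s = 240 × 282/4102 = 16.499 V.
I_s = V_s/R = 16.499/4.07 = 4.0539 A.
P_out = V_s I_s = 16.499 × 4.0539 = 66.886 W.
P_in = P_out/η = 66.886/0.823 = 81.271 W.
I_p = P_in/V_p = 81.271/240 = 0.339 A.

I_p ≈ 0.339 A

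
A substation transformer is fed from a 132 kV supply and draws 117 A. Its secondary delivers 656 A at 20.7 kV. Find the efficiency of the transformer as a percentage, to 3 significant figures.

η ≈ 87.9%

P_in = 132000 × 117 = 1.54440×10^7 W.
P_out = 20700 × 656 = 1.35792×10^7 W.
η = P_out/P_in = 1.35792×10^7/(1.54440×10^7) = 0.879.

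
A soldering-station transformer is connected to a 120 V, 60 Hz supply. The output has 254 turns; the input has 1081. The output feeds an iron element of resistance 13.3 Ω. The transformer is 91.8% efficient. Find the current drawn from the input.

V_out = 120 × 254/1081 = 28.196 V.
I_out = V_out/R = 28.196/13.3 = 2.1200 A.
P_out = V_out I_out = 28.196 × 2.1200 = 59.776 W.
P_in = P_out/η = 59.776/0.918 = 65.115 W.
I_in = P_in/V_in = 65.115/120 = 0.543 A.

I_in ≈ 0.543 A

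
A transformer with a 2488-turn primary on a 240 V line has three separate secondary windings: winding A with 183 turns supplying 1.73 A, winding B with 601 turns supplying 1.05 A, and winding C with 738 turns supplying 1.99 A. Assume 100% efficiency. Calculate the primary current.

V_A = 240 × 183/2488 = 17.653 V; V_B = 240 × 601/2488 = 57.974 V; V_C = 240 × 738/2488 = 71.190 V.
P_out = V_A I_A + V_B I_B + V_C I_C = 17.653×1.73 + 57.974×1.05 + 71.190×1.99 = 30.539 + 60.873 + 141.67 = 233.08 W.
Ideal ⇒ P_in = P_out, so I_p = P_out/V_p = 233.08/240 = 0.971 A.

I_p ≈ 0.971 A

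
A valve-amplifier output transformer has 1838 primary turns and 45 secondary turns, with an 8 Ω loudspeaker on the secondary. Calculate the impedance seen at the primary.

Z_p ≈ 13300 Ω

Z_p = (N_p/N_s)² × Z_s = (1838/45)² × 8 = 13300 Ω.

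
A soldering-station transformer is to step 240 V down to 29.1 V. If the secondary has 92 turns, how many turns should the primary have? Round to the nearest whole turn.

N_p = 759 turns

N_p/N_s = V_p/V_s, so N_p = 92 × 240/29.1 = 758.8 ≈ 759 turns.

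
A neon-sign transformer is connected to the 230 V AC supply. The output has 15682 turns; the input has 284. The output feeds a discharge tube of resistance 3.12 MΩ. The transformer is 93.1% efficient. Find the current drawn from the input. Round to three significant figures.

V_out = 230 × 15682/284 = 12700 V.
I_out = V_out/R = 12700/(3.12×10^6) = 0.0040706 A.
P_out = V_out I_out = 12700 × 0.0040706 = 51.697 W.
P_in = P_out/η = 51.697/0.931 = 55.529 W.
I_in = P_in/V_in = 55.529/230 = 0.241 A.

I_in ≈ 0.241 A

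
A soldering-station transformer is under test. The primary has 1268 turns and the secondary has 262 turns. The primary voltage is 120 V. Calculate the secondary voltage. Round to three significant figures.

V_s ≈ 24.8 V

V_s/V_p = N_s/N_p, so V_s = 120 × 262/1268 = 24.8 V.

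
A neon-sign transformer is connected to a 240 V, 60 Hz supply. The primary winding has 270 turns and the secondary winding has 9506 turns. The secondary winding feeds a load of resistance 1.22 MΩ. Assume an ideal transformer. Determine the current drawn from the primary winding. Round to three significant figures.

I_p ≈ 0.244 A

V_s = V_p × N_s/N_p = 240 × 9506/270 = 8449.8 V.
I_s = V_s/R = 8449.8/(1.22×10^6) = 0.0069260 A.
For an ideal transformer I_p N_p = I_s N_s, so I_p = 0.0069260 × 9506/270 = 0.244 A.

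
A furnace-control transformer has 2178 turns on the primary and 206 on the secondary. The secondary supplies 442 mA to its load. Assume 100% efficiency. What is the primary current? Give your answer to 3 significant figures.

For an ideal transformer I_p/I_s = N_s/N_p, so I_p = 0.442 × 206/2178 = 0.0418 A.

I_p ≈ 0.0418 A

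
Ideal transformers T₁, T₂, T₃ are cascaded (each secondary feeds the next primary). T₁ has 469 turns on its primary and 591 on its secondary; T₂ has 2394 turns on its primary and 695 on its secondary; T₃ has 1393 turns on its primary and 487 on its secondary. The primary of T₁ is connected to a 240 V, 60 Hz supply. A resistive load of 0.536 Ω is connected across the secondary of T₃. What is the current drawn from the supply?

I_supply ≈ 7.32 A

After T₁: V = 240.00 × 591/469 = 302.43 V.
After T₂: V = 302.43 × 695/2394 = 87.798 V.
After T₃: V = 87.798 × 487/1393 = 30.695 V.
I_load = 30.695/0.536 = 57.266 A, so P_out = 30.695 × 57.266 = 1757.8 W.
All ideal ⇒ P_in = P_out, so I_supply = 1757.8/240 = 7.32 A.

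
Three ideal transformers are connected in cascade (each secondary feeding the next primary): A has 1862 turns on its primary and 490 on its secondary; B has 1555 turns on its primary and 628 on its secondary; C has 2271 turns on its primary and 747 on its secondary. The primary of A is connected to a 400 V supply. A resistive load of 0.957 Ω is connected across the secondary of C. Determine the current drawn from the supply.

I_supply ≈ 0.511 A

Secondary of A: V = 400.00 × 490/1862 = 105.26 V.
Secondary of B: V = 105.26 × 628/1555 = 42.511 V.
Secondary of C: V = 42.511 × 747/2271 = 13.983 V.
I_load = 13.983/0.957 = 14.612 A, so P_out = 13.983 × 14.612 = 204.32 W.
All ideal ⇒ P_in = P_out, so I_supply = 204.32/400 = 0.511 A.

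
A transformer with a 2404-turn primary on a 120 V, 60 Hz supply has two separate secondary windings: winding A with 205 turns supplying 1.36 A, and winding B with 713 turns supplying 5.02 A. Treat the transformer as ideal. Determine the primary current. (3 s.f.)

I_p ≈ 1.60 A

V_A = 120 × 205/2404 = 10.233 V; V_B = 120 × 713/2404 = 35.591 V.
P_out = V_A I_A + V_B I_B = 10.233×1.36 + 35.591×5.02 = 13.917 + 178.67 = 192.58 W.
Ideal ⇒ P_in = P_out, so I_p = P_out/V_p = 192.58/120 = 1.60 A.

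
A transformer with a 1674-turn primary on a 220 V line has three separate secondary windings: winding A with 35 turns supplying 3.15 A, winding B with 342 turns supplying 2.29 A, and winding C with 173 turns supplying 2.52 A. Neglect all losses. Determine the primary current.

I_p ≈ 0.794 A

V_A = 220 × 35/1674 = 4.5998 V; V_B = 220 × 342/1674 = 44.946 V; V_C = 220 × 173/1674 = 22.736 V.
P_out = V_A I_A + V_B I_B + V_C I_C = 4.5998×3.15 + 44.946×2.29 + 22.736×2.52 = 14.489 + 102.93 + 57.295 = 174.71 W.
Ideal ⇒ P_in = P_out, so I_p = P_out/V_p = 174.71/220 = 0.794 A.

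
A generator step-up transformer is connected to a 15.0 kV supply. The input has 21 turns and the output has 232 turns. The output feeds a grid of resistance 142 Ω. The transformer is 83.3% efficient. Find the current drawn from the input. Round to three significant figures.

I_in ≈ 15500 A

V_out = 15000 × 232/21 = 165710 V.
I_out = V_out/R = 165710/142 = 1167.0 A.
P_out = V_out I_out = 165710 × 1167.0 = 1.9339×10^8 W.
P_in = P_out/η = 1.9339×10^8/0.833 = 2.3216×10^8 W.
I_in = P_in/V_in = 2.3216×10^8/15000 = 15500 A.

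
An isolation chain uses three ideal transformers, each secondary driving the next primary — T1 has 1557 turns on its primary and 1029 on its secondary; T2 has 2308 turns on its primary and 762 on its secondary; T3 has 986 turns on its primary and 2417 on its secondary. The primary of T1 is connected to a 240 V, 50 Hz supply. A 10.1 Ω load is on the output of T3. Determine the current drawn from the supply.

I_supply ≈ 6.80 A

Secondary of T1: V = 240.00 × 1029/1557 = 158.61 V.
Secondary of T2: V = 158.61 × 762/2308 = 52.367 V.
Secondary of T3: V = 52.367 × 2417/986 = 128.37 V.
I_load = 128.37/10.1 = 12.710 A, so P_out = 128.37 × 12.710 = 1631.5 W.
All ideal ⇒ P_in = P_out, so I_supply = 1631.5/240 = 6.80 A.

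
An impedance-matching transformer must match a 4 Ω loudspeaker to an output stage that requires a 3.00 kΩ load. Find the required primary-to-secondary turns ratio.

Z_p/Z_s = (N_p/N_s)², so N_p/N_s = √(3000/4) = √750 = 27.4.

N_p/N_s ≈ 27.4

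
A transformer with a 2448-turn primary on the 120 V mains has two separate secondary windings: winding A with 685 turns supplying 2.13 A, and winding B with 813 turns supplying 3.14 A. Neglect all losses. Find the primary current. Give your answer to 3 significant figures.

I_p ≈ 1.64 A

V_A = 120 × 685/2448 = 33.578 V; V_B = 120 × 813/2448 = 39.853 V.
P_out = V_A I_A + V_B I_B = 33.578×2.13 + 39.853×3.14 = 71.522 + 125.14 = 196.66 W.
Ideal ⇒ P_in = P_out, so I_p = P_out/V_p = 196.66/120 = 1.64 A.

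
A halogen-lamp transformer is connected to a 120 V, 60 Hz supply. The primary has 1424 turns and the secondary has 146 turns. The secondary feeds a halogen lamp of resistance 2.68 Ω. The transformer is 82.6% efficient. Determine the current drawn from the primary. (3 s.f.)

I_p ≈ 0.570 A

V_s = 120 × 146/1424 = 12.303 V.
I_s = V_s/R = 12.303/2.68 = 4.5908 A.
P_out = V_s I_s = 12.303 × 4.5908 = 56.482 W.
P_in = P_out/η = 56.482/0.826 = 68.381 W.
I_p = P_in/V_p = 68.381/120 = 0.570 A.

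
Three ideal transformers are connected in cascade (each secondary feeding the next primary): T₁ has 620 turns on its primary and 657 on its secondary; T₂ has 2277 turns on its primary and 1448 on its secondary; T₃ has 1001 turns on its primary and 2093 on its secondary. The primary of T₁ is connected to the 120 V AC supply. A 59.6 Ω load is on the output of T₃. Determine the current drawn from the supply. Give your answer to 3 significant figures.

Secondary of T₁: V = 120.00 × 657/620 = 127.16 V.
Secondary of T₂: V = 127.16 × 1448/2277 = 80.865 V.
Secondary of T₃: V = 80.865 × 2093/1001 = 169.08 V.
I_load = 169.08/59.6 = 2.8369 A, so P_out = 169.08 × 2.8369 = 479.67 W.
All ideal ⇒ P_in = P_out, so I_supply = 479.67/120 = 4.00 A.

I_supply ≈ 4.00 A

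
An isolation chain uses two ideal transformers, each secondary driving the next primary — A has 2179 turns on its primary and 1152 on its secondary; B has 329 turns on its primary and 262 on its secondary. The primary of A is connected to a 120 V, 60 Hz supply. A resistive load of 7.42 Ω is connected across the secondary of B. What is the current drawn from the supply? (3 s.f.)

I_supply ≈ 2.87 A

After A: V = 120.00 × 1152/2179 = 63.442 V.
After B: V = 63.442 × 262/329 = 50.522 V.
I_load = 50.522/7.42 = 6.8089 A, so P_out = 50.522 × 6.8089 = 344.00 W.
All ideal ⇒ P_in = P_out, so I_supply = 344.00/120 = 2.87 A.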